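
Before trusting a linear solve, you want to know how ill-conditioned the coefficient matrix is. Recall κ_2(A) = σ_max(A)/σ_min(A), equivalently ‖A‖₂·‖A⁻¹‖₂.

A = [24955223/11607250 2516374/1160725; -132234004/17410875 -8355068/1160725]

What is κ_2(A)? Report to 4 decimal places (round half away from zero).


120.0750

M = AᵀA = [4168176311741/66899546100 66152778307/1114992435; 66152778307/1114992435 4200788932/74332829]. tr(M)=274099529329/2306880900, det(M)=564632644/576720225
eigenvalues of AᵀA: λ = (tr ± √(tr²−4·det))/2 = 11881/100, 190096/23068809
κ_2(A) = √(λ_max/λ_min) = √((11881/100) / (190096/23068809)) = 120.0750


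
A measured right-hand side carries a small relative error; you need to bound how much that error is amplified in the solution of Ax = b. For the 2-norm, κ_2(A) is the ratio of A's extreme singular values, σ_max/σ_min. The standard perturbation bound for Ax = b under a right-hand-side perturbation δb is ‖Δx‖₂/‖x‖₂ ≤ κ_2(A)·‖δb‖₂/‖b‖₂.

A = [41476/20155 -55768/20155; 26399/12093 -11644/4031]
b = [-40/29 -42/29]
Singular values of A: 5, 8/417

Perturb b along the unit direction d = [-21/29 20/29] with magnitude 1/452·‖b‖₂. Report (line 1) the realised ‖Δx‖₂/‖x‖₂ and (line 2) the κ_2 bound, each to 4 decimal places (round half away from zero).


0.5766
0.5766

from the listed singular values, σ₁ = 5, σ_n = 8/417
κ_2(A) = 5 / (8/417) = 260.6250
worst-case relative error ≤ 260.6250 × 1/452 = 0.5766
solve Ax = b  →  x = [-0.2400 0.3200]
‖b‖₂ = 2.0000 and ‖x‖₂ = 0.4000
δb = ε·‖b‖·d = [-0.0032 0.0031]; solving A·Δx = δb gives ‖Δx‖ = 0.2306
dividing the unrounded norms, ‖Δx‖/‖x‖ = 0.5766
tightness: 0.5766 against a bound of 0.5766; the bound is attained (ratio 1)


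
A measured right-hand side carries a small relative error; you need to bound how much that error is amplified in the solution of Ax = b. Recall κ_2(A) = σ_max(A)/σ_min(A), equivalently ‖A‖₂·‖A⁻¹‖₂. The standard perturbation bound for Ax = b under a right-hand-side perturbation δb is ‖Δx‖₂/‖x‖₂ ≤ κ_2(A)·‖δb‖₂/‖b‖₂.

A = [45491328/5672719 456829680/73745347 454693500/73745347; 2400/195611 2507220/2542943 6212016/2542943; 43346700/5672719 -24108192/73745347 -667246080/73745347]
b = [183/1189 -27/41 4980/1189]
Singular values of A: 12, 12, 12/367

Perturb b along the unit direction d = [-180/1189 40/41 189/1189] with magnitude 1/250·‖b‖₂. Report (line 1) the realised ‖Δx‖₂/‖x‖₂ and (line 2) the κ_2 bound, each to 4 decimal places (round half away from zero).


from the listed singular values, σ₁ = 12, σ_n = 12/367
condition number: 12 ÷ (12/367) = 367.0000
bound on ‖Δx‖/‖x‖: κ·ε = 367.0000·1/250 = 1.4680
solve Ax = b  →  x = [0.2308 -0.0074 -0.2678]
2-norm of b is 4.2426; of x, 0.3536
re-solving with b+δb shifts x by Δx of norm 0.5190
realised ‖Δx‖/‖x‖ = 1.4680
tightness: 1.4680 against a bound of 1.4680; the bound is attained (ratio 1)

1.4680
1.4680


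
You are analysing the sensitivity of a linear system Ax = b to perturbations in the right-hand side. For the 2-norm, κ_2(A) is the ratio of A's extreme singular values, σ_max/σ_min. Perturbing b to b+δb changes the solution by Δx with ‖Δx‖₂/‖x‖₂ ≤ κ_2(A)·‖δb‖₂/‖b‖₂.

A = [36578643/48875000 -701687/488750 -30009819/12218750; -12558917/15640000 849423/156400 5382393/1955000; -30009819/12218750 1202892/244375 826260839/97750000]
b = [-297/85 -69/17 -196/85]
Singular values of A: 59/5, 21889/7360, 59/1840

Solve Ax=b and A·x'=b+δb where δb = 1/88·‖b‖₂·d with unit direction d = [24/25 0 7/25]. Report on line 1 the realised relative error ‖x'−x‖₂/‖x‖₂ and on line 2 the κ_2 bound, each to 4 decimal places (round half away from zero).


σ_max = 59/5, σ_min = 59/1840
condition number: (59/5) ÷ (59/1840) = 368.0000
κ_2(A)·‖δb‖/‖b‖ = 4.1818
solve Ax = b  →  x = [-119.8684 -0.9595 -34.5430]
2-norm of b is 5.8310; of x, 124.7501
with δb = [0.0636 0.0000 0.0186], A·Δx = δb → ‖Δx‖ = 2.0664
realised ‖Δx‖/‖x‖ = 0.0166
realised/bound (from unrounded values) ≈ 0.0040

0.0166
4.1818


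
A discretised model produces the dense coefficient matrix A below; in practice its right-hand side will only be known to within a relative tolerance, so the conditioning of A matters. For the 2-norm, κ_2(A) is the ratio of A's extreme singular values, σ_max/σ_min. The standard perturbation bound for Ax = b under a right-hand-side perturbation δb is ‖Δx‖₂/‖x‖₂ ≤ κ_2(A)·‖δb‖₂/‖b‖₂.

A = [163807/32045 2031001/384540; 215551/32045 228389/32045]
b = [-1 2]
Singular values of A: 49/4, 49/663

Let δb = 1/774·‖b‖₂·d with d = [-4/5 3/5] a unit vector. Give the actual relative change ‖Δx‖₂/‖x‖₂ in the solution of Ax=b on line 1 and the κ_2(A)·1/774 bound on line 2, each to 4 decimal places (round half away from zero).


largest singular value 49/4, smallest 49/663
condition number: (49/4) ÷ (49/663) = 165.7500
κ_2(A)·‖δb‖/‖b‖ = 0.2141
solve Ax = b  →  x = [-19.5398 18.7220]
‖b‖ = 2.2361, ‖x‖ = 27.0613
Δx = A⁻¹·δb where δb = 1/774·2.2361·d; ‖Δx‖ = 0.0391
realised ‖Δx‖/‖x‖ = 0.0014
realised/bound (from unrounded values) ≈ 0.0067

0.0014
0.2141


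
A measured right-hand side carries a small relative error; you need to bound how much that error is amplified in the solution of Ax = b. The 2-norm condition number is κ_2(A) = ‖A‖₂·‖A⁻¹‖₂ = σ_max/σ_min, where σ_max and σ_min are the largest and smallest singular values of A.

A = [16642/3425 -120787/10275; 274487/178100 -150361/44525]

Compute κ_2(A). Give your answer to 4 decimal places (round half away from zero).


AᵀA = [1318772129/50751376 -2372270725/38063532; -2372270725/38063532 4270562026/28547649]; tr = 474544033/2702736, det = 7890481/2702736
λ_max, λ_min = (474544033/2702736 ± √225106735707681025/7304781885696)/2 = 2809/16, 2809/168921
σ_max=√(2809/16)=(53/4), σ_min=√(2809/168921)=(53/411) → κ = 102.7500

102.7500


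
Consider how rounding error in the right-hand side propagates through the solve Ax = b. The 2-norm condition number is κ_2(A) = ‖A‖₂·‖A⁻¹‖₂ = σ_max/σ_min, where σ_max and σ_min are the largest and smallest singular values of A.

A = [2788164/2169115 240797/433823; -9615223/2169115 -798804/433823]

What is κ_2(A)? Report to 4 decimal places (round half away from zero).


M = AᵀA = [4009054873225/188202395329 1670412024000/188202395329; 1670412024000/188202395329 696071025625/188202395329]. tr(M)=27840981650/1113623641, det(M)=9765625/1113623641
λ_max, λ_min = (27840981650/1113623641 ± √775076758312160160000/1240157613794096881)/2 = 25, 390625/1113623641
κ_2(A) = √(λ_max/λ_min) = √(25 / (390625/1113623641)) = 266.9680

266.9680


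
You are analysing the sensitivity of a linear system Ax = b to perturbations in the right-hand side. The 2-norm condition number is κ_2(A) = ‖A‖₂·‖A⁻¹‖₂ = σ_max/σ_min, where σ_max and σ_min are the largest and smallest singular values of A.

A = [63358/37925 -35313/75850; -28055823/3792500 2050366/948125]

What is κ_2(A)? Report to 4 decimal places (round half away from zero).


AᵀA = [492130616209/8556250000 -17942119839/1069531250; -17942119839/1069531250 10467211729/2139062500]; tr = 854399141/13690000, det = 38950081/1369000000
solving λ² − 854399141/13690000·λ + 38950081/1369000000 = 0 gives λ = 6241/100, 6241/13690000
σ_max=√(6241/100)=(79/10), σ_min=√(6241/13690000)=(79/3700) → κ = 370.0000

370.0000


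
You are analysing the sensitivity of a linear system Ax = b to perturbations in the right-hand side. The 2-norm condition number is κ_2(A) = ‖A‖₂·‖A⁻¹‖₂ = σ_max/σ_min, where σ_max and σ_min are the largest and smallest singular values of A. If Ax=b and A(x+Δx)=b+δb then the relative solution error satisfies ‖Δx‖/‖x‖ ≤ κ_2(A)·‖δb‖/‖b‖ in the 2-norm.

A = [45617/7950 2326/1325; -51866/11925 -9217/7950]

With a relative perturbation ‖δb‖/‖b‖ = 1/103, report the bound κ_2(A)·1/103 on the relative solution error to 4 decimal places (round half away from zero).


0.5557

AᵀA = [1179540961/22752900 28659904/1896075; 28659904/1896075 11188921/2528100]; tr = 25604825/455058, det = 390625/404496
char-poly roots: 225/4 and 15625/910116
so κ_2 = √((225/4) / (15625/910116)) = 57.2400
bound on ‖Δx‖/‖x‖: κ·ε = 57.2400·1/103 = 0.5557


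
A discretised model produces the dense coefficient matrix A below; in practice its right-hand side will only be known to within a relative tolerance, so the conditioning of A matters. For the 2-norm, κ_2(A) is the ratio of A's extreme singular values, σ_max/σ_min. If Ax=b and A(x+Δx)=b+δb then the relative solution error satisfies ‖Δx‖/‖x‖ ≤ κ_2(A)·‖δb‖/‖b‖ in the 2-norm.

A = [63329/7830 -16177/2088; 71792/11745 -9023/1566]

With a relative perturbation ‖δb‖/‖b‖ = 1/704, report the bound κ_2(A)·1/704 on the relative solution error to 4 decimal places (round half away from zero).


M = AᵀA = [2268457009/22071204 -2880498565/29428272; -2880498565/29428272 3657890425/39237696]. tr(M)=82302409/419904, det(M)=60025/104976
solving λ² − 82302409/419904·λ + 60025/104976 = 0 gives λ = 196, 1225/419904
σ_max=√196=14, σ_min=√(1225/419904)=(35/648) → κ = 259.2000
κ_2(A)·‖δb‖/‖b‖ = 0.3682

0.3682


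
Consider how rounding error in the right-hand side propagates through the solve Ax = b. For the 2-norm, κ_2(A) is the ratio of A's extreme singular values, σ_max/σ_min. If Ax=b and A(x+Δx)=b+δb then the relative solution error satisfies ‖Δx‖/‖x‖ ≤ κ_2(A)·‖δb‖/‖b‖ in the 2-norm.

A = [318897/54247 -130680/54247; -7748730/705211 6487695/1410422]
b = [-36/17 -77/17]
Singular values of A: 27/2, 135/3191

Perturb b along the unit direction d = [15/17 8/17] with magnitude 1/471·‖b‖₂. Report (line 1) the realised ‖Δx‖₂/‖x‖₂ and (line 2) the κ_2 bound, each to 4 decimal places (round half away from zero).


σ_max = 27/2, σ_min = 135/3191
κ = σ_max/σ_min = (27/2)/(135/3191) = 319.1000
worst-case relative error ≤ 319.1000 × 1/471 = 0.6775
solve Ax = b  →  x = [-36.1595 -87.3607]
2-norm of b is 5.0000; of x, 94.5484
Δx = A⁻¹·δb where δb = 1/471·5.0000·d; ‖Δx‖ = 0.2509
dividing the unrounded norms, ‖Δx‖/‖x‖ = 0.0027
so the bound overstates the realised error by a factor of ≈ 255.2807 (computed from the unrounded values)

0.0027
0.6775


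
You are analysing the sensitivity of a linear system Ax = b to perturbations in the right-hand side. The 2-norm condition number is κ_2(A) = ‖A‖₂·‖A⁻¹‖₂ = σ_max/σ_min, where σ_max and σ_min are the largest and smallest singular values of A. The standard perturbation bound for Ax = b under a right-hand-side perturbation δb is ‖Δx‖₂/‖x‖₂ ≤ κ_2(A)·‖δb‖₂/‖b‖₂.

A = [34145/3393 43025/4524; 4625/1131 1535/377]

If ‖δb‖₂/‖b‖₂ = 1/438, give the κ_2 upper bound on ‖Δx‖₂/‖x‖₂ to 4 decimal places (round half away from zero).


0.2466

AᵀA = [8037850/68121 10205125/90828; 10205125/90828 12961225/121104]; tr = 291625/1296, det = 625/144
eigenvalues of AᵀA: λ = (tr ± √(tr²−4·det))/2 = 225, 25/1296
so κ_2 = √(225 / (25/1296)) = 108.0000
bound on ‖Δx‖/‖x‖: κ·ε = 108.0000·1/438 = 0.2466


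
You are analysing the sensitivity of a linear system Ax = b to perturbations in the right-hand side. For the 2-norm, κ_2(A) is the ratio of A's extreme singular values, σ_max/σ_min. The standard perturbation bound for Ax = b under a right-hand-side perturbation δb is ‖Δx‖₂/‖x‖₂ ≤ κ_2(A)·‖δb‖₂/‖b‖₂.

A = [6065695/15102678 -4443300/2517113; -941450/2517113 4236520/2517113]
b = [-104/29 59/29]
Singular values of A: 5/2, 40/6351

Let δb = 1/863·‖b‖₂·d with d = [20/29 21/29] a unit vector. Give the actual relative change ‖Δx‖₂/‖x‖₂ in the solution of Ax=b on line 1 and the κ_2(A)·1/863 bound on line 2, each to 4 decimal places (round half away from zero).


σ_max = 5/2, σ_min = 40/6351
κ = σ_max/σ_min = (5/2)/(40/6351) = 396.9375
perturbation bound = 396.9375·1/863 = 0.4600
solve Ax = b  →  x = [-155.2537 -33.2921]
‖b‖ = 4.1231, ‖x‖ = 158.7831
δb = ε·‖b‖·d = [0.0033 0.0035]; solving A·Δx = δb gives ‖Δx‖ = 0.7586
dividing the unrounded norms, ‖Δx‖/‖x‖ = 0.0048
so the bound overstates the realised error by a factor of ≈ 96.2764 (computed from the unrounded values)

0.0048
0.4600


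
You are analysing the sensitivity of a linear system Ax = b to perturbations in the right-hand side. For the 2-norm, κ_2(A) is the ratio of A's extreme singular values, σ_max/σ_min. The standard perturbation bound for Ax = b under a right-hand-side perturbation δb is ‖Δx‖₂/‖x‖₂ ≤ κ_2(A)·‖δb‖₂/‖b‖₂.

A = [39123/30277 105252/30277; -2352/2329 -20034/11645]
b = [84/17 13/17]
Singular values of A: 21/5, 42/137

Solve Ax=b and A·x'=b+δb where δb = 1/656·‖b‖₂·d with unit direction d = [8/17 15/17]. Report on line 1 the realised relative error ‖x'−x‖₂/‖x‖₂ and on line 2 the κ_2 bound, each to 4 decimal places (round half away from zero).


0.0025
0.0209

from the listed singular values, σ₁ = 21/5, σ_n = 42/137
condition number: (21/5) ÷ (42/137) = 13.7000
perturbation bound = 13.7000·1/656 = 0.0209
solve Ax = b  →  x = [-8.6667 4.6429]
‖b‖₂ = 5.0000 and ‖x‖₂ = 9.8319
re-solving with b+δb shifts x by Δx of norm 0.0249
relative error = 0.0025
so the bound overstates the realised error by a factor of ≈ 8.2588 (computed from the unrounded values)


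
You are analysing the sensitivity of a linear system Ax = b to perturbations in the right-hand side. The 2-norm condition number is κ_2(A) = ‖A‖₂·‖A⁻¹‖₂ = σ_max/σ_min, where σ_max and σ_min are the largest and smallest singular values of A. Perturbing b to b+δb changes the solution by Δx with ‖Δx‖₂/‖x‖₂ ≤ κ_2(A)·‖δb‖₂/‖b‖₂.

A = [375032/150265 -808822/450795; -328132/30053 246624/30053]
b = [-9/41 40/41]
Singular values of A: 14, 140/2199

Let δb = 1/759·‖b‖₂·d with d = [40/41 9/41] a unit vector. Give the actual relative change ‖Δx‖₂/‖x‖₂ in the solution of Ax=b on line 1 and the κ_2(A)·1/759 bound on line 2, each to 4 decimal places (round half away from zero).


0.2897
0.2897

largest singular value 14, smallest 140/2199
κ = σ_max/σ_min = 14/(140/2199) = 219.9000
bound on ‖Δx‖/‖x‖: κ·ε = 219.9000·1/759 = 0.2897
solve Ax = b  →  x = [-0.0571 0.0429]
2-norm of b is 1.0000; of x, 0.0714
with δb = [0.0013 0.0003], A·Δx = δb → ‖Δx‖ = 0.0207
realised ‖Δx‖/‖x‖ = 0.2897
tightness: 0.2897 against a bound of 0.2897; the bound is attained (ratio 1)


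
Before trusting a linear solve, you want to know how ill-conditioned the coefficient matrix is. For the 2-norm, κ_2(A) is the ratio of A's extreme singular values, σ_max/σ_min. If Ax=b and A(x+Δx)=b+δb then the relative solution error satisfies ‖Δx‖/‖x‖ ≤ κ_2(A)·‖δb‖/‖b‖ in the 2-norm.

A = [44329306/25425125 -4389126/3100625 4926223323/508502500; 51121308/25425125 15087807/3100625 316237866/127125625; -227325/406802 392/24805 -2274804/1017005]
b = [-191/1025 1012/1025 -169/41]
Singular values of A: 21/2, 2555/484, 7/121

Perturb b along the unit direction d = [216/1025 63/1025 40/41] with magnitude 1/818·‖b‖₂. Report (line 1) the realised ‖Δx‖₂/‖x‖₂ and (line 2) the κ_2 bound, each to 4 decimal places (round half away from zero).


0.0013
0.2219

largest singular value 21/2, smallest 7/121
κ_2(A) = (21/2) / (7/121) = 181.5000
perturbation bound = 181.5000·1/818 = 0.2219
solve Ax = b  →  x = [64.8308 -19.1781 -14.4893]
2-norm of b is 4.2426; of x, 69.1432
δb = ε·‖b‖·d = [0.0011 0.0003 0.0051]; solving A·Δx = δb gives ‖Δx‖ = 0.0897
dividing the unrounded norms, ‖Δx‖/‖x‖ = 0.0013
so the bound overstates the realised error by a factor of ≈ 171.1206 (computed from the unrounded values)


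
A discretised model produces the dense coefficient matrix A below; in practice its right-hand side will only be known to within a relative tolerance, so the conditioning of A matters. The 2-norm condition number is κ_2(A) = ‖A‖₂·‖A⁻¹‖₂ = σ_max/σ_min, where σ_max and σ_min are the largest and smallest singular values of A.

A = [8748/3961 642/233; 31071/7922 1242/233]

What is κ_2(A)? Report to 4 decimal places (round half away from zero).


M = AᵀA = [4399713/217156 1465371/54289; 1465371/54289 1954728/54289]. tr(M)=12218625/217156, det(M)=50625/54289
solving λ² − 12218625/217156·λ + 50625/54289 = 0 gives λ = 225/4, 900/54289
κ_2(A) = √(λ_max/λ_min) = √((225/4) / (900/54289)) = 58.2500

58.2500


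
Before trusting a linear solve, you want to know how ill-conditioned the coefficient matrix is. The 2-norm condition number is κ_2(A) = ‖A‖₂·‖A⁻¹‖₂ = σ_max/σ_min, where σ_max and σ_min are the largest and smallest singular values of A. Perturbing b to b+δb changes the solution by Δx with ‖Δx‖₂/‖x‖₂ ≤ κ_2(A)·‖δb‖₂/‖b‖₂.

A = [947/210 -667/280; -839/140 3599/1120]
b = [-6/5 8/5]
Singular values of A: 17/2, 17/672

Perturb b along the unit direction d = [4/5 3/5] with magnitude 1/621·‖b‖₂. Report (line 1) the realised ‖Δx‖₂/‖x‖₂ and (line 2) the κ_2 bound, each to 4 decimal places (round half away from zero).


σ_max = 17/2, σ_min = 17/672
κ = σ_max/σ_min = (17/2)/(17/672) = 336.0000
bound on ‖Δx‖/‖x‖: κ·ε = 336.0000·1/621 = 0.5411
solve Ax = b  →  x = [-0.2076 0.1107]
‖b‖ = 2.0000, ‖x‖ = 0.2353
re-solving with b+δb shifts x by Δx of norm 0.1273
realised ‖Δx‖/‖x‖ = 0.5411
realised/bound = 1 exactly: the bound is attained for this b and d

0.5411
0.5411


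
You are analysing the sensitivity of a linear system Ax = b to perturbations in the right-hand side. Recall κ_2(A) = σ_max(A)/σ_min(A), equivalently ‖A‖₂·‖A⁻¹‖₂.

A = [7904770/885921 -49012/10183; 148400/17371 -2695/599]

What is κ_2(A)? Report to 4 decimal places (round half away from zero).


AᵀA = [142409116900/933241401 -25316373560/311080467; -25316373560/311080467 4501190369/103693489]; tr = 632940589/3229209, det = 3062500/3229209
char-poly roots: 196 and 15625/3229209
κ = σ_max/σ_min = 14/(125/1797) = 201.2640

201.2640


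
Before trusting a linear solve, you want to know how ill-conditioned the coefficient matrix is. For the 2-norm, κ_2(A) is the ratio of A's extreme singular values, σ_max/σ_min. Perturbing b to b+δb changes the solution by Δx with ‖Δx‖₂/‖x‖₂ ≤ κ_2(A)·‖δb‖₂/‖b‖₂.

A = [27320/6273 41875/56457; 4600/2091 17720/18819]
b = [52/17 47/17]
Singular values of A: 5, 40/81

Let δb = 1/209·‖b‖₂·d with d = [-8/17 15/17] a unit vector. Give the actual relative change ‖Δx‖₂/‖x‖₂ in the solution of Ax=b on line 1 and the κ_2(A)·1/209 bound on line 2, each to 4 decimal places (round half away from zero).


0.0183
0.0484

largest singular value 5, smallest 40/81
κ_2(A) = 5 / (40/81) = 10.1250
perturbation bound = 10.1250·1/209 = 0.0484
solve Ax = b  →  x = [0.3360 2.1512]
‖b‖₂ = 4.1231 and ‖x‖₂ = 2.1773
with δb = [-0.0093 0.0174], A·Δx = δb → ‖Δx‖ = 0.0399
realised ‖Δx‖/‖x‖ = 0.0183
realised/bound (from unrounded values) ≈ 0.3787


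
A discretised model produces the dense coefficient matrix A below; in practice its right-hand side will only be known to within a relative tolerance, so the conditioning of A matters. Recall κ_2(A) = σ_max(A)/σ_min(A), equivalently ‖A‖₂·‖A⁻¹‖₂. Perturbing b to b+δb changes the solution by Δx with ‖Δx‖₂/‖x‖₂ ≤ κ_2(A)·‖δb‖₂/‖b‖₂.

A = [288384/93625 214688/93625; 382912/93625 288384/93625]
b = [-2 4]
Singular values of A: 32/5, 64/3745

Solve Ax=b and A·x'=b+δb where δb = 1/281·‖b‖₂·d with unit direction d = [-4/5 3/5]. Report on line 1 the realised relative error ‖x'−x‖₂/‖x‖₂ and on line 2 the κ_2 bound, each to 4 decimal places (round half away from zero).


0.0040
1.3327

largest singular value 32/5, smallest 64/3745
κ_2(A) = (32/5) / (64/3745) = 374.5000
κ_2(A)·‖δb‖/‖b‖ = 1.3327
solve Ax = b  →  x = [-140.1875 187.4375]
2-norm of b is 4.4721; of x, 234.0627
Δx = A⁻¹·δb where δb = 1/281·4.4721·d; ‖Δx‖ = 0.9313
relative error = 0.0040
so the bound overstates the realised error by a factor of ≈ 334.9633 (computed from the unrounded values)


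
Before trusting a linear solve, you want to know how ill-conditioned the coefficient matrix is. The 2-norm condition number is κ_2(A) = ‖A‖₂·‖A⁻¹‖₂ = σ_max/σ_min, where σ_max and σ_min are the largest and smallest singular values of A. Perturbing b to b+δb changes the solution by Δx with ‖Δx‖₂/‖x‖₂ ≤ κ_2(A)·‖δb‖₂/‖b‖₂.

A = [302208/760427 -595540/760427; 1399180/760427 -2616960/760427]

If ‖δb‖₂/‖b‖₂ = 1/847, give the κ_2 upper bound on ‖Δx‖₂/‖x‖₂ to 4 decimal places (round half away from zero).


0.2576

M = AᵀA = [1218937744/343991209 -2285291520/343991209; -2285291520/343991209 4285037200/343991209]. tr(M)=19044896/1190281, det(M)=6400/1190281
eigenvalues of AᵀA: λ = (tr ± √(tr²−4·det))/2 = 16, 400/1190281
κ_2(A) = √(λ_max/λ_min) = √(16 / (400/1190281)) = 218.2000
κ_2(A)·‖δb‖/‖b‖ = 0.2576


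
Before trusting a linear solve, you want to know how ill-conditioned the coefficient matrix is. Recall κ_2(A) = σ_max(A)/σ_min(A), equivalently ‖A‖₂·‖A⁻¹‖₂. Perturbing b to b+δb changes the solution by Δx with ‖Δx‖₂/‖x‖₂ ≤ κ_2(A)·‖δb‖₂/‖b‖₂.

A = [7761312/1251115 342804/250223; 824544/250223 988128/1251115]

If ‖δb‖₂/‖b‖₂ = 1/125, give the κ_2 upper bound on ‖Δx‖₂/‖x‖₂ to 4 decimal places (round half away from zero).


AᵀA = [267248388096/5416224025 2405096064/216648961; 2405096064/216648961 13544157456/5416224025]; tr = 167038992/3222025, det = 11943936/80550625
solving λ² − 167038992/3222025·λ + 11943936/80550625 = 0 gives λ = 1296/25, 9216/3222025
κ = σ_max/σ_min = (36/5)/(96/1795) = 134.6250
worst-case relative error ≤ 134.6250 × 1/125 = 1.0770

1.0770


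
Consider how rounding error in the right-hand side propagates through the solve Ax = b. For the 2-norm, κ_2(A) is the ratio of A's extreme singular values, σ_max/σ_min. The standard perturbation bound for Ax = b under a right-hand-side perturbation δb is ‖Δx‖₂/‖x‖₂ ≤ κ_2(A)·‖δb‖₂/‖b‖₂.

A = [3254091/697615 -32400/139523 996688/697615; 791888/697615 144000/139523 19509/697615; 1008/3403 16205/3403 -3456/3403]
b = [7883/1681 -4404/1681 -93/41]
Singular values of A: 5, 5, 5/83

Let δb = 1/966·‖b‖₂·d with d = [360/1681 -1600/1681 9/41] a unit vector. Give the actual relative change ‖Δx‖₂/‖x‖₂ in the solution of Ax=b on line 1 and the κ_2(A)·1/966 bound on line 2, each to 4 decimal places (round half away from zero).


largest singular value 5, smallest 5/83
condition number: 5 ÷ (5/83) = 83.0000
κ_2(A)·‖δb‖/‖b‖ = 0.0859
solve Ax = b  →  x = [-12.8728 10.3463 46.9924]
‖b‖ = 5.8310, ‖x‖ = 49.8100
Δx = A⁻¹·δb where δb = 1/966·5.8310·d; ‖Δx‖ = 0.1002
relative error = 0.0020
so the bound overstates the realised error by a factor of ≈ 42.7118 (computed from the unrounded values)

0.0020
0.0859


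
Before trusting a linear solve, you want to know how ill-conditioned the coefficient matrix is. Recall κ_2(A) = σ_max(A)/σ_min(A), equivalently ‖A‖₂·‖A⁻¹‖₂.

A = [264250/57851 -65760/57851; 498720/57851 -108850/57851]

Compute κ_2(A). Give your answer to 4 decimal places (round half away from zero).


83.0000

M = AᵀA = [26884100/282449 -6048000/282449; -6048000/282449 1364900/282449]. tr(M)=689000/6889, det(M)=10000/6889
solving λ² − 689000/6889·λ + 10000/6889 = 0 gives λ = 100, 100/6889
so κ_2 = √(100 / (100/6889)) = 83.0000


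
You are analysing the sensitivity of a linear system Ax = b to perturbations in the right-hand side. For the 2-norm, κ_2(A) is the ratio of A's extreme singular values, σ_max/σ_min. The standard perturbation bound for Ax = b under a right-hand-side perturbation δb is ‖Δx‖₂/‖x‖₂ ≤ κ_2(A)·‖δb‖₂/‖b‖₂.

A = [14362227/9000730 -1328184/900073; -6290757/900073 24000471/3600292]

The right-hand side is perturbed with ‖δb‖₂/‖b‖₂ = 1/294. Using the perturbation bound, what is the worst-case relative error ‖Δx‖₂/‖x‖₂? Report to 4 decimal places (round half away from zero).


1.0299

form AᵀA = [2476880385309/48193420900 -471776927391/9638684180; -471776927391/9638684180 359457330177/7710947344] with trace 22466058021/229219600 and determinant 96059601/916878400
eigenvalues of AᵀA: λ = (tr ± √(tr²−4·det))/2 = 9801/100, 9801/9168784
κ_2(A) = √(λ_max/λ_min) = √((9801/100) / (9801/9168784)) = 302.8000
bound on ‖Δx‖/‖x‖: κ·ε = 302.8000·1/294 = 1.0299


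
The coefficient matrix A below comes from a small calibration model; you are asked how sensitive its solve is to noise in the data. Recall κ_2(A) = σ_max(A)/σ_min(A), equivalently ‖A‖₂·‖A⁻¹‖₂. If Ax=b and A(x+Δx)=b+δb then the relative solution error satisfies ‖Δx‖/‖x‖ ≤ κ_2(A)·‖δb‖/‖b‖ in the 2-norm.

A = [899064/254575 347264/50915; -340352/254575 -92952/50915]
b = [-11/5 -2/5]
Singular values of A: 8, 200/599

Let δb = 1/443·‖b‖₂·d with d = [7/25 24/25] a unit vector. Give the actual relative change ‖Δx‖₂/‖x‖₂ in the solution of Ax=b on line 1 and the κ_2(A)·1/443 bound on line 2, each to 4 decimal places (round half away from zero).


0.0050
0.0541

largest singular value 8, smallest 200/599
condition number: 8 ÷ (200/599) = 23.9600
bound on ‖Δx‖/‖x‖: κ·ε = 23.9600·1/443 = 0.0541
solve Ax = b  →  x = [2.5250 -1.6300]
‖b‖₂ = 2.2361 and ‖x‖₂ = 3.0054
with δb = [0.0014 0.0048], A·Δx = δb → ‖Δx‖ = 0.0151
dividing the unrounded norms, ‖Δx‖/‖x‖ = 0.0050
tightness: 0.0050 against a bound of 0.0541 (unrounded ratio ≈ 0.0930)


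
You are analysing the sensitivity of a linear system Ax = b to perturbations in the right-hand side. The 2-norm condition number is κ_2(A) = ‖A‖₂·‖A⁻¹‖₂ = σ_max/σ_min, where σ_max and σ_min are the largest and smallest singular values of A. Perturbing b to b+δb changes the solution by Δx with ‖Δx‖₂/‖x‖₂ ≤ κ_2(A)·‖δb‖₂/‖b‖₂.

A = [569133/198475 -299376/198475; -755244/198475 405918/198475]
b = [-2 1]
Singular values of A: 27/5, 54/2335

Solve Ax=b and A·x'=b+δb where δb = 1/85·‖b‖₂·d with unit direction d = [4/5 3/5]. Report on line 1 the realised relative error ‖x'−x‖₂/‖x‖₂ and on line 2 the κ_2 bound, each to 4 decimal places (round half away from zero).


from the listed singular values, σ₁ = 27/5, σ_n = 54/2335
condition number: (27/5) ÷ (54/2335) = 233.5000
worst-case relative error ≤ 233.5000 × 1/85 = 2.7471
solve Ax = b  →  x = [-20.6754 -37.9793]
‖b‖ = 2.2361, ‖x‖ = 43.2423
δb = ε·‖b‖·d = [0.0210 0.0158]; solving A·Δx = δb gives ‖Δx‖ = 1.1375
realised ‖Δx‖/‖x‖ = 0.0263
realised/bound (from unrounded values) ≈ 0.0096

0.0263
2.7471


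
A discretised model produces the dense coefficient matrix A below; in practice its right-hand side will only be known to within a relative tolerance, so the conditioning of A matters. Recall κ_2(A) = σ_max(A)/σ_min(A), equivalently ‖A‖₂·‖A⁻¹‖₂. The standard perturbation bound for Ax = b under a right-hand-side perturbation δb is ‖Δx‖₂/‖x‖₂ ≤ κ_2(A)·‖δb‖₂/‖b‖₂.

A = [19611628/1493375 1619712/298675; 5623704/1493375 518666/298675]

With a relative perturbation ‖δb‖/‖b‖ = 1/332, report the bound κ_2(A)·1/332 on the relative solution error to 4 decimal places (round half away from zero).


0.2768

AᵀA = [665987199184/3568270225 55491221232/713654045; 55491221232/713654045 4627970212/142730809]; tr = 4625363636/21114025, det = 119946304/21114025
char-poly roots: 5476/25 and 21904/844561
so κ_2 = √((5476/25) / (21904/844561)) = 91.9000
bound on ‖Δx‖/‖x‖: κ·ε = 91.9000·1/332 = 0.2768


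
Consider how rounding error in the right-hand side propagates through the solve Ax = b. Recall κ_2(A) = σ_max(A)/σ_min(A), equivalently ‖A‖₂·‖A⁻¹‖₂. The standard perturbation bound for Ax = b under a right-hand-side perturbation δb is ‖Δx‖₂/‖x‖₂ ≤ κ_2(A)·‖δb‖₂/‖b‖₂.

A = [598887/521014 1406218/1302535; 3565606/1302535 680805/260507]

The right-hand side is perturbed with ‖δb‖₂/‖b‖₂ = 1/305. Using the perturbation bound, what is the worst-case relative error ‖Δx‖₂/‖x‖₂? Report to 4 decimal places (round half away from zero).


M = AᵀA = [353969382001/40156152100 16855415577/2007807605; 16855415577/2007807605 80265297421/10039038025]. tr(M)=160530457/9549620, det(M)=2825761/1193702500
solving λ² − 160530457/9549620·λ + 2825761/1193702500 = 0 gives λ = 1681/100, 1681/11937025
κ = σ_max/σ_min = (41/10)/(41/3455) = 345.5000
worst-case relative error ≤ 345.5000 × 1/305 = 1.1328

1.1328


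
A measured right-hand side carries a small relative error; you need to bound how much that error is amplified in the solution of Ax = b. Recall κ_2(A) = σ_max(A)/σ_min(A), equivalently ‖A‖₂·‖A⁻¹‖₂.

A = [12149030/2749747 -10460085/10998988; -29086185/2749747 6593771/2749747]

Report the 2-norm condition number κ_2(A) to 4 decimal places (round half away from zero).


257.9500

AᵀA = [5879320046125/44740287361 -2645652245805/89480574722; -2645652245805/89480574722 4763659374049/715844597776]; tr = 58794039329/425844496, det = 121992025/425844496
solving λ² − 58794039329/425844496·λ + 121992025/425844496 = 0 gives λ = 2209/16, 55225/26615281
σ_max=√(2209/16)=(47/4), σ_min=√(55225/26615281)=(235/5159) → κ = 257.9500


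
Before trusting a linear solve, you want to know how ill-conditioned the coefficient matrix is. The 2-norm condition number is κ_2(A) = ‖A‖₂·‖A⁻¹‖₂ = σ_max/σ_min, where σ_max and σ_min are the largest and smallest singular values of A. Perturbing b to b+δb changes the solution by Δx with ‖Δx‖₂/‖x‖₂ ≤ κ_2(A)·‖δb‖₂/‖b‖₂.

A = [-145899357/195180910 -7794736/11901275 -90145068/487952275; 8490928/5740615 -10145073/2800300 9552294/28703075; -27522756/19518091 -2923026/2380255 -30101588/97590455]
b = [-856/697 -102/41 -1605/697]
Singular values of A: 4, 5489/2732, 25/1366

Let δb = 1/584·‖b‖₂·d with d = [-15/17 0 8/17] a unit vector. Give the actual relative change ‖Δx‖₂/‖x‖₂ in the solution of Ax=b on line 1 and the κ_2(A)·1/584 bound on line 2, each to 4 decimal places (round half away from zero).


from the listed singular values, σ₁ = 4, σ_n = 25/1366
κ = σ_max/σ_min = 4/(25/1366) = 218.5600
κ_2(A)·‖δb‖/‖b‖ = 0.3742
solve Ax = b  →  x = [0.7274 0.9987 0.1637]
‖b‖ = 3.6056, ‖x‖ = 1.2464
re-solving with b+δb shifts x by Δx of norm 0.3373
dividing the unrounded norms, ‖Δx‖/‖x‖ = 0.2707
so the bound overstates the realised error by a factor of ≈ 1.3827 (computed from the unrounded values)

0.2707
0.3742


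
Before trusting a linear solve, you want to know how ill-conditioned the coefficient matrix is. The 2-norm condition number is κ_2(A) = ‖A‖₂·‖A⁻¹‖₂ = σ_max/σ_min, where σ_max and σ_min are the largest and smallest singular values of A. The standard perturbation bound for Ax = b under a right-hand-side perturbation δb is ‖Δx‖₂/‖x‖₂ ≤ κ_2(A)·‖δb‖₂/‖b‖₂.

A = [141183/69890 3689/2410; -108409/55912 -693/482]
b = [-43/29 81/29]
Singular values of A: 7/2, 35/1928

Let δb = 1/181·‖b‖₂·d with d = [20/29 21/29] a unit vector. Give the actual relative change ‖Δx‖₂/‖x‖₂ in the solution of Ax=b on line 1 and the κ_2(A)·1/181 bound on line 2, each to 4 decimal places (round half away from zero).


0.0175
1.0652

σ_max = 7/2, σ_min = 35/1928
κ_2(A) = (7/2) / (35/1928) = 192.8000
κ_2(A)·‖δb‖/‖b‖ = 1.0652
solve Ax = b  →  x = [-33.7371 43.5543]
‖b‖ = 3.1623, ‖x‖ = 55.0924
re-solving with b+δb shifts x by Δx of norm 0.9624
dividing the unrounded norms, ‖Δx‖/‖x‖ = 0.0175
realised/bound (from unrounded values) ≈ 0.0164


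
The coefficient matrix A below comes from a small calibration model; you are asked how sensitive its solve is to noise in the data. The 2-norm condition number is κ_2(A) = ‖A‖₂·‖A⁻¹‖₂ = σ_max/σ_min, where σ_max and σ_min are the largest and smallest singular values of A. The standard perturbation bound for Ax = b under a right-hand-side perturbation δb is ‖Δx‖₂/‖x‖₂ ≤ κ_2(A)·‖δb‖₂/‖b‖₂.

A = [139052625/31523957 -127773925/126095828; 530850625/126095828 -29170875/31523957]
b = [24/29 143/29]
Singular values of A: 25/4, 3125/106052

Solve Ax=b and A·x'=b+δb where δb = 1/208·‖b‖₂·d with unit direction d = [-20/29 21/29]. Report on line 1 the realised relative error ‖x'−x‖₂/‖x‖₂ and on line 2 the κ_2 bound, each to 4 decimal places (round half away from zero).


0.0080
1.0197

σ_max = 25/4, σ_min = 3125/106052
condition number: (25/4) ÷ (3125/106052) = 212.1040
perturbation bound = 212.1040·1/208 = 1.0197
solve Ax = b  →  x = [22.9729 99.1863]
‖b‖₂ = 5.0000 and ‖x‖₂ = 101.8119
re-solving with b+δb shifts x by Δx of norm 0.8158
dividing the unrounded norms, ‖Δx‖/‖x‖ = 0.0080
tightness: 0.0080 against a bound of 1.0197 (unrounded ratio ≈ 0.0079)


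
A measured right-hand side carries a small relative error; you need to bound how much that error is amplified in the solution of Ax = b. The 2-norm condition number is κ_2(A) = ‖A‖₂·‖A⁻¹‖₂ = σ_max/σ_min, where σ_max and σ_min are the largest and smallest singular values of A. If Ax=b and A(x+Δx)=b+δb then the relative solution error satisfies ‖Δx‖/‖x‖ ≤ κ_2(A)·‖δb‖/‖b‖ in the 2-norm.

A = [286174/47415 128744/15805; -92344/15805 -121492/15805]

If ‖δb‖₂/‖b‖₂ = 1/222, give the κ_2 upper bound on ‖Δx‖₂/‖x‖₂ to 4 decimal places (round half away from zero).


0.7365

M = AᵀA = [7545412/106929 3353168/35643; 3353168/35643 1490384/11881]. tr(M)=20958868/106929, det(M)=153664/106929
char-poly roots: 196 and 784/106929
κ_2(A) = √(λ_max/λ_min) = √(196 / (784/106929)) = 163.5000
perturbation bound = 163.5000·1/222 = 0.7365


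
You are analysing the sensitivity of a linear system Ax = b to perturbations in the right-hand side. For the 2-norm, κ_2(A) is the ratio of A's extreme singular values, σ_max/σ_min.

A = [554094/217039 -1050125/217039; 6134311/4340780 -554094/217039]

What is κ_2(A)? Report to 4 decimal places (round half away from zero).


120.1600

M = AᵀA = [555148220689/65198515600 -26014436253/1629962890; -26014436253/1629962890 4878140749/162996289]. tr(M)=8672680001/225600400, det(M)=923521/9024016
eigenvalues of AᵀA: λ = (tr ± √(tr²−4·det))/2 = 961/25, 24025/9024016
κ = σ_max/σ_min = (31/5)/(155/3004) = 120.1600


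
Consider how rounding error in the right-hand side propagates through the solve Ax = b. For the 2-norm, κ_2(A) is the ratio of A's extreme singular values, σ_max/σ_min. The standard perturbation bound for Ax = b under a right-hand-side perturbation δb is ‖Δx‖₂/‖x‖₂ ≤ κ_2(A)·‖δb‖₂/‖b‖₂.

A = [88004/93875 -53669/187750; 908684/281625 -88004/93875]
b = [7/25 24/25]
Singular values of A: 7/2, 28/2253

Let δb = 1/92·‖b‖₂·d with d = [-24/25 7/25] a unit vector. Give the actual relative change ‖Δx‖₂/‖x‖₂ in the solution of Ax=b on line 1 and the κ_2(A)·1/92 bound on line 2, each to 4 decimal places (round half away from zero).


largest singular value 7/2, smallest 28/2253
κ = σ_max/σ_min = (7/2)/(28/2253) = 281.6250
perturbation bound = 281.6250·1/92 = 3.0611
solve Ax = b  →  x = [0.2743 -0.0800]
2-norm of b is 1.0000; of x, 0.2857
δb = ε·‖b‖·d = [-0.0104 0.0030]; solving A·Δx = δb gives ‖Δx‖ = 0.8746
realised ‖Δx‖/‖x‖ = 3.0611
so the bound is sharp here: realised error equals the bound

3.0611
3.0611


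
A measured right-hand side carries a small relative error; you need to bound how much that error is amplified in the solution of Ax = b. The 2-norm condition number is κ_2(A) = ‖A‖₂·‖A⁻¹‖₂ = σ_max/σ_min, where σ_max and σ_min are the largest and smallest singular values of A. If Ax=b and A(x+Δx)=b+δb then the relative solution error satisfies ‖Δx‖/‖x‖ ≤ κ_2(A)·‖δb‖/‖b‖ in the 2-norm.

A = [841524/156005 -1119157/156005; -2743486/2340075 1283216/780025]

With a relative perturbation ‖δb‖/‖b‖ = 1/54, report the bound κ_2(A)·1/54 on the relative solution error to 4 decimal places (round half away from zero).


3.3822

form AᵀA = [99264312916/3257555625 -44113798796/1085851875; -44113798796/1085851875 19607051201/361950625] with trace 11029110949/130302225 and determinant 1119364/5212089
λ_max, λ_min = (11029110949/130302225 ± √121626702763373190601/16978669839950625)/2 = 2116/25, 13225/5212089
σ_max=√(2116/25)=(46/5), σ_min=√(13225/5212089)=(115/2283) → κ = 182.6400
perturbation bound = 182.6400·1/54 = 3.3822


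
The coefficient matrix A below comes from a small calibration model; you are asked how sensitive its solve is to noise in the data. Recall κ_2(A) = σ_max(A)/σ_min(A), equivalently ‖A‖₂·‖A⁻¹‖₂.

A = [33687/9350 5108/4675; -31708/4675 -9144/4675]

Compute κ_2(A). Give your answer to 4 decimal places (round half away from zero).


AᵀA = [713689/12100 52038/3025; 52038/3025 15184/3025]; tr = 30977/484, det = 16/121
char-poly roots: 64 and 1/484
so κ_2 = √(64 / (1/484)) = 176.0000

176.0000


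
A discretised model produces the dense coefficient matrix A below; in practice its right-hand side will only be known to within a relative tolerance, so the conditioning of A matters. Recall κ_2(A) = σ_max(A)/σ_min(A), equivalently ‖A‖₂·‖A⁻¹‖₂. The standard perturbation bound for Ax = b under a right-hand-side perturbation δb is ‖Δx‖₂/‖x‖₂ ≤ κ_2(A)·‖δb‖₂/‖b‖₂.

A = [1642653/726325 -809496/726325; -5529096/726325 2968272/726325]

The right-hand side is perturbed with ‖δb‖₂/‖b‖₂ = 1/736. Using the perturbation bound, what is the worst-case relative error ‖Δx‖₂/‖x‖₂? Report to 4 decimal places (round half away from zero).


AᵀA = [53230738329/844076809 -28386531000/844076809; -28386531000/844076809 15145475904/844076809]; tr = 236595897/2920681, det = 1679616/2920681
char-poly roots: 81 and 20736/2920681
κ = σ_max/σ_min = 9/(144/1709) = 106.8125
perturbation bound = 106.8125·1/736 = 0.1451

0.1451


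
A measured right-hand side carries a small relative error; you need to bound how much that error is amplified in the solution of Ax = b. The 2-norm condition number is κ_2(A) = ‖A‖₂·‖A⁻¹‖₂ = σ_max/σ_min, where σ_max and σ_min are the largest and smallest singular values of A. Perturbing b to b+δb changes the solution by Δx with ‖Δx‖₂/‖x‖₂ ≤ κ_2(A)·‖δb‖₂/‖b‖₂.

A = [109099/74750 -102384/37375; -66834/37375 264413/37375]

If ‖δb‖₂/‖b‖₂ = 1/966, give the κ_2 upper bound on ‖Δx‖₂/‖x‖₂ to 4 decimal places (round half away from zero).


form AᵀA = [7046089/1322500 -5504562/330625; -5504562/330625 19028809/330625] with trace 3326453/52900 and determinant 38950081/1322500
char-poly roots: 6241/100 and 6241/13225
κ_2(A) = √(λ_max/λ_min) = √((6241/100) / (6241/13225)) = 11.5000
worst-case relative error ≤ 11.5000 × 1/966 = 0.0119

0.0119
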